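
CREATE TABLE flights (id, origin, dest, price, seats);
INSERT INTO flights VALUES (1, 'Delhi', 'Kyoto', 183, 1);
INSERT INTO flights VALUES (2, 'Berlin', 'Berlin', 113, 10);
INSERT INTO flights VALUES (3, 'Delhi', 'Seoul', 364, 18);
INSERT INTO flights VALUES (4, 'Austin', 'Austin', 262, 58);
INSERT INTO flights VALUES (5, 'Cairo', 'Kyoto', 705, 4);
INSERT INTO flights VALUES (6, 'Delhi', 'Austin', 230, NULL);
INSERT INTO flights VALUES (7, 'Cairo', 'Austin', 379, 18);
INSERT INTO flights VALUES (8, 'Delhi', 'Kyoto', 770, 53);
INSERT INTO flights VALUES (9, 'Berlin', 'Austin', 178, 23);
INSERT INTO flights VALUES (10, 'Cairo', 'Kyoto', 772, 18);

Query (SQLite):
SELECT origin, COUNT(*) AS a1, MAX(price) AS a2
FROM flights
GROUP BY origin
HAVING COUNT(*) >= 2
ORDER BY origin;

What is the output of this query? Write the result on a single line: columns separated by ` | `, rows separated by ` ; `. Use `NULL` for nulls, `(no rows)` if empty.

Group flights by origin.
Per group compute: COUNT(*), MAX(price).
HAVING: drop groups with fewer than 2 rows.
  Austin: ids {4} → COUNT(*)=1, MAX(price)=262
  Berlin: ids {2, 9} → COUNT(*)=2, MAX(price)=178
  Cairo: ids {5, 7, 10} → COUNT(*)=3, MAX(price)=772
  Delhi: ids {1, 3, 6, 8} → COUNT(*)=4, MAX(price)=770

Berlin | 2 | 178 ; Cairo | 3 | 772 ; Delhi | 4 | 770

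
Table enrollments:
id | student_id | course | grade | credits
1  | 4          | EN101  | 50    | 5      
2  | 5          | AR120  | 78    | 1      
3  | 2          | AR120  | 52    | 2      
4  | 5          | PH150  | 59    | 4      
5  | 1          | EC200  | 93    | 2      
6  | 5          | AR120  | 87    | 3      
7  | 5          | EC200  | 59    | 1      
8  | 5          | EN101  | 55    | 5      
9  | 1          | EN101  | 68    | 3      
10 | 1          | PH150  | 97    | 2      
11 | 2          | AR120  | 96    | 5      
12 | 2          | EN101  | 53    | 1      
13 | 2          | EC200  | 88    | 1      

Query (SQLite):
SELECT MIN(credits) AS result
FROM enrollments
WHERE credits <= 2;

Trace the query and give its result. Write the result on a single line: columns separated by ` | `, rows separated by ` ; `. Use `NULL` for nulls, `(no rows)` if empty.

1

Rows where credits <= 2 → credits values: [1, 2, 2, 1, 2, 1, 1].
MIN of non-NULL values = 1.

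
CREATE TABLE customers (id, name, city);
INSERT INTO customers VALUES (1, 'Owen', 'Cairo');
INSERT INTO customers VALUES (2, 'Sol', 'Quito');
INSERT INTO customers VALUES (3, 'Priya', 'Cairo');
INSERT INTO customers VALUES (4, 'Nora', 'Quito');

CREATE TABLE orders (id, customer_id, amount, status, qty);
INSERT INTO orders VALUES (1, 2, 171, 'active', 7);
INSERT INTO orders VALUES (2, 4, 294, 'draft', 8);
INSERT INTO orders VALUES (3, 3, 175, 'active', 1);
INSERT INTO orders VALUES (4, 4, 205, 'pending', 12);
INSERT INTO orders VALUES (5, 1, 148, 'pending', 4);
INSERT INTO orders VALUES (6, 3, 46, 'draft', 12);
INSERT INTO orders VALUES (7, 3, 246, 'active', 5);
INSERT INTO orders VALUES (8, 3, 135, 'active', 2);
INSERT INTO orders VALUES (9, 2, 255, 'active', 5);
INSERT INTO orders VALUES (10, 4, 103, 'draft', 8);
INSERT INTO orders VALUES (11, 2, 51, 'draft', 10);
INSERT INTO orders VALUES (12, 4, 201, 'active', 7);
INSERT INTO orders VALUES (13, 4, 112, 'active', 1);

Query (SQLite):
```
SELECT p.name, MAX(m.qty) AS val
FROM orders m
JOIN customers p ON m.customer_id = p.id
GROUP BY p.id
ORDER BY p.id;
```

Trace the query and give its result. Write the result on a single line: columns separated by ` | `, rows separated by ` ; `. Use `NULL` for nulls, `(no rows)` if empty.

Owen | 4 ; Sol | 10 ; Priya | 12 ; Nora | 12

Join each orders row to its customers via customer_id.
Group joined rows by customers.id; compute MAX(m.qty) per group.
  1: ids {5} → MAX(m.qty)=4
  2: ids {1, 9, 11} → MAX(m.qty)=10
  3: ids {3, 6, 7, 8} → MAX(m.qty)=12
  4: ids {2, 4, 10, 12, 13} → MAX(m.qty)=12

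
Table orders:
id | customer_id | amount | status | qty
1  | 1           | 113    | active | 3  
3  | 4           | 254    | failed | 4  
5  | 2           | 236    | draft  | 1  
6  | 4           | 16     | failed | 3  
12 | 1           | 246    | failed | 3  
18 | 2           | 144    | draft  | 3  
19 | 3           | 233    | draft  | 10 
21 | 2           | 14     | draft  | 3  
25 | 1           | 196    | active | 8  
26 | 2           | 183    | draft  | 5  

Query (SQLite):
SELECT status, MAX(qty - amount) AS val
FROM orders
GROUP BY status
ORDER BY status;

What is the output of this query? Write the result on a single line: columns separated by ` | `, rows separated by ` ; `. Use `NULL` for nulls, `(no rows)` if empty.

active | -110 ; draft | -11 ; failed | -13

For each row compute qty - amount.
Group by status; take MAX of the expression per group.
  active: ids {1, 25} → MAX(qty - amount)=-110
  draft: ids {5, 18, 19, 21, 26} → MAX(qty - amount)=-11
  failed: ids {3, 6, 12} → MAX(qty - amount)=-13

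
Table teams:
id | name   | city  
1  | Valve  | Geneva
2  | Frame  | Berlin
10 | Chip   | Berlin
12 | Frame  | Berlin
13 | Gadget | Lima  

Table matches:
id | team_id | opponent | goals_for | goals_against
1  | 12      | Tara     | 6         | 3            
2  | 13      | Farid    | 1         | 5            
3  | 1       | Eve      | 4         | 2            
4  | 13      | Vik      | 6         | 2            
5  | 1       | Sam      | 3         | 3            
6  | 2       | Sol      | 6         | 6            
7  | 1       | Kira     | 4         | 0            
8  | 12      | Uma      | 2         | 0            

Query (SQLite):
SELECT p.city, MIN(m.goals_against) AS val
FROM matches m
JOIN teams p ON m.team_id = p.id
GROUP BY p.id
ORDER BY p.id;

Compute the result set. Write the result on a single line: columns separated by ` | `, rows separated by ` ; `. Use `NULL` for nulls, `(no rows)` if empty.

Join each matches row to its teams via team_id.
Group joined rows by teams.id; compute MIN(m.goals_against) per group.
  1: ids {3, 5, 7} → MIN(m.goals_against)=0
  2: ids {6} → MIN(m.goals_against)=6
  12: ids {1, 8} → MIN(m.goals_against)=0
  13: ids {2, 4} → MIN(m.goals_against)=2

Geneva | 0 ; Berlin | 6 ; Berlin | 0 ; Lima | 2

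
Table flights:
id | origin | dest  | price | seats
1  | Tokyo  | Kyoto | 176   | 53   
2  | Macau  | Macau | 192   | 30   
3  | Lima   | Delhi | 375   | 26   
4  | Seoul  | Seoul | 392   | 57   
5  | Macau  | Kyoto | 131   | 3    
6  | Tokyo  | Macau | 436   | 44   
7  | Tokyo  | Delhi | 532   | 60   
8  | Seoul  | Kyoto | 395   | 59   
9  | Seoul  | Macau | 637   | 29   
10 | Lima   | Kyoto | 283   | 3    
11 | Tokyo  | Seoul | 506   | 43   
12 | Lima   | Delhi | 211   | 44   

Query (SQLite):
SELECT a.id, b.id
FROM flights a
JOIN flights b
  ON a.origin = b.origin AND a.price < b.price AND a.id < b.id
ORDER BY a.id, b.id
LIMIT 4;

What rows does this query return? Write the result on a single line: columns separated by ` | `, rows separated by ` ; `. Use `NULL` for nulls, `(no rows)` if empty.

1 | 6 ; 1 | 7 ; 1 | 11 ; 4 | 8

Pairs (a,b) with same origin, a.price < b.price, a.id < b.id.
origin groups: Lima:{3,10,12} Macau:{2,5} Seoul:{4,8,9} Tokyo:{1,6,7,11}
Ordered by (a.id, b.id); first 4.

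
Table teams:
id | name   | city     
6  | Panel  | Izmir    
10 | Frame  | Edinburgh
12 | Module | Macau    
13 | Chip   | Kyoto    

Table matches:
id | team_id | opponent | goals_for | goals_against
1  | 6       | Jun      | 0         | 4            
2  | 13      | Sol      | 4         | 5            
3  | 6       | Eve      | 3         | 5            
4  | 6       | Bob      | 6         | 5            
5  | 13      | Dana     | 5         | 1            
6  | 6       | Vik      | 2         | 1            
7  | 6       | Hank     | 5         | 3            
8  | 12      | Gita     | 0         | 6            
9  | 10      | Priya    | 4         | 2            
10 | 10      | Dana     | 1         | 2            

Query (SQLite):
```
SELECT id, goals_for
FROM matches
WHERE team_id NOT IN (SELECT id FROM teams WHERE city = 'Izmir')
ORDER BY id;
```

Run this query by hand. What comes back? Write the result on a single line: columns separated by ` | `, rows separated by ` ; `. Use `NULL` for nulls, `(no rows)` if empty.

Inner query: teams.id where city = 'Izmir'.
Outer: keep matches rows whose team_id is not in that set.
Inner query → {6}

2 | 4 ; 5 | 5 ; 8 | 0 ; 9 | 4 ; 10 | 1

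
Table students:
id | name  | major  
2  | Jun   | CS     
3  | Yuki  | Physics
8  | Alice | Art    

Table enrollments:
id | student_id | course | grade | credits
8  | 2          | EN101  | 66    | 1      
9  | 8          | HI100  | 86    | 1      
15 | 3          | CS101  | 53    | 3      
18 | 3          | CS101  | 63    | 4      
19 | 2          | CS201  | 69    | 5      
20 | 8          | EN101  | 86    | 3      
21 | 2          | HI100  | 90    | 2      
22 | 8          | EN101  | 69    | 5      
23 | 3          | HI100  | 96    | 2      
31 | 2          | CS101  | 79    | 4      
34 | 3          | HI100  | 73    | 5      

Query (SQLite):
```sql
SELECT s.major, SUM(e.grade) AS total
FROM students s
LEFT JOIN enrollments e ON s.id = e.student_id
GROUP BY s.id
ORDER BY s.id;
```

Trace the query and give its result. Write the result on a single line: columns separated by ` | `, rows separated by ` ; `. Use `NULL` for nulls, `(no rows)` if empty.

LEFT JOIN keeps every students row; unmatched ones get NULL for enrollments columns.
Group by students.id and compute SUM(e.grade). SUM over an all-NULL group is NULL.
  2: ids {8, 19, 21, 31} → SUM(e.grade)=304
  3: ids {15, 18, 23, 34} → SUM(e.grade)=285
  8: ids {9, 20, 22} → SUM(e.grade)=241

CS | 304 ; Physics | 285 ; Art | 241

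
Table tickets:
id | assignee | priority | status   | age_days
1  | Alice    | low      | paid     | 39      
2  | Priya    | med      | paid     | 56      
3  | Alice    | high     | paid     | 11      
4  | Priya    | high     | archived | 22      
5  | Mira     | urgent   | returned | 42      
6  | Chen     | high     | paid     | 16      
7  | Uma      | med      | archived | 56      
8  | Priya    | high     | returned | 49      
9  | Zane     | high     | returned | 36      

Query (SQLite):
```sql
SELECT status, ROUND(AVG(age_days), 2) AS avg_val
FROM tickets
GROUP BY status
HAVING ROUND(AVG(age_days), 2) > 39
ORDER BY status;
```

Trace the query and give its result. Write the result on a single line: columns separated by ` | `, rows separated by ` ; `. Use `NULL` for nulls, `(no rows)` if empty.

Partition tickets by status; compute ROUND(AVG(age_days), 2) within each group.
HAVING: keep groups where ROUND(AVG(age_days), 2) > 39.
  archived: ids {4, 7} → ROUND(AVG(age_days), 2)=39
  paid: ids {1, 2, 3, 6} → ROUND(AVG(age_days), 2)=30.5
  returned: ids {5, 8, 9} → ROUND(AVG(age_days), 2)=42.33

returned | 42.33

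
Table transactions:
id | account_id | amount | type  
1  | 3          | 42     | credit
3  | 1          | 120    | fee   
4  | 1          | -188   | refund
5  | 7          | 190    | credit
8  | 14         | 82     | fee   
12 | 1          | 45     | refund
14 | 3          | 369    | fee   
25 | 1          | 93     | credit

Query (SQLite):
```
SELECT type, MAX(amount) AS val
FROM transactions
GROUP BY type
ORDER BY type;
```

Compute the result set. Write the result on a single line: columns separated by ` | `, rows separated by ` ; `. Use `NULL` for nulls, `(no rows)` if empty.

Partition transactions by type; compute MAX(amount) within each group.
  credit: ids {1, 5, 25} → MAX(amount)=190
  fee: ids {3, 8, 14} → MAX(amount)=369
  refund: ids {4, 12} → MAX(amount)=45

credit | 190 ; fee | 369 ; refund | 45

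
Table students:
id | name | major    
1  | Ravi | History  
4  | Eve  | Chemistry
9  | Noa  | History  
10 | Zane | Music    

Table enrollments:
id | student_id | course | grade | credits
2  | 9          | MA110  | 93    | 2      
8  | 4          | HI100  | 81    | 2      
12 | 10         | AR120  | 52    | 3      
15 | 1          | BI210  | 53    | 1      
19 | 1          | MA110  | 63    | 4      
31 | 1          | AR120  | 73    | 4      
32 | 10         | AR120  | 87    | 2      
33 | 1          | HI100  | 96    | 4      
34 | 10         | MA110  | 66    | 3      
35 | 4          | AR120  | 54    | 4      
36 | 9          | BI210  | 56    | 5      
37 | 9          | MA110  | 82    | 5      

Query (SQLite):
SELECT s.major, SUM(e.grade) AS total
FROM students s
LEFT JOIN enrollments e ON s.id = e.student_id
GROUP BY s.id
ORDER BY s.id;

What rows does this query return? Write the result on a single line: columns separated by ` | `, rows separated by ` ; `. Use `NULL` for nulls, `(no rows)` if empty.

History | 285 ; Chemistry | 135 ; History | 231 ; Music | 205

LEFT JOIN keeps every students row; unmatched ones get NULL for enrollments columns.
Group by students.id and compute SUM(e.grade). SUM over an all-NULL group is NULL.
  1: ids {15, 19, 31, 33} → SUM(e.grade)=285
  4: ids {8, 35} → SUM(e.grade)=135
  9: ids {2, 36, 37} → SUM(e.grade)=231
  10: ids {12, 32, 34} → SUM(e.grade)=205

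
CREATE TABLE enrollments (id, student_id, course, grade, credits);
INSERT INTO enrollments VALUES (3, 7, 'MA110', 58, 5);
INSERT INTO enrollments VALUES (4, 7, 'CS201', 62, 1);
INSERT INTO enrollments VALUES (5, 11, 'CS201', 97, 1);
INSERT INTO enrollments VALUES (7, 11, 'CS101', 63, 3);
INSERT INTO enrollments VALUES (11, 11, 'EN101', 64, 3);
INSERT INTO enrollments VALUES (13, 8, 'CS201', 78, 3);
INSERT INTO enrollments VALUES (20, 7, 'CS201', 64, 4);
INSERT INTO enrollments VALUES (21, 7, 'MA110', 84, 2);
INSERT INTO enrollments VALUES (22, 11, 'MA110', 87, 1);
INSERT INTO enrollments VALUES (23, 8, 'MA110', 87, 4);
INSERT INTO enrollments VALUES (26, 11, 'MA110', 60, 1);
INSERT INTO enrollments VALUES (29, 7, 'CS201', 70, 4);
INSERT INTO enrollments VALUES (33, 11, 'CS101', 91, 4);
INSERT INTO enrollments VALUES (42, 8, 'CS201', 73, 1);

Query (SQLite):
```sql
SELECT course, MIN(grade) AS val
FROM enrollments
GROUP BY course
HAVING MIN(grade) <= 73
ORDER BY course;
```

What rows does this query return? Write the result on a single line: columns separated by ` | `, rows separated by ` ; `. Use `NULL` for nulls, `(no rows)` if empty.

Partition enrollments by course; compute MIN(grade) within each group.
HAVING: keep groups where MIN(grade) <= 73.
  CS101: ids {7, 33} → MIN(grade)=63
  CS201: ids {4, 5, 13, 20, 29, 42} → MIN(grade)=62
  EN101: ids {11} → MIN(grade)=64
  MA110: ids {3, 21, 22, 23, 26} → MIN(grade)=58

CS101 | 63 ; CS201 | 62 ; EN101 | 64 ; MA110 | 58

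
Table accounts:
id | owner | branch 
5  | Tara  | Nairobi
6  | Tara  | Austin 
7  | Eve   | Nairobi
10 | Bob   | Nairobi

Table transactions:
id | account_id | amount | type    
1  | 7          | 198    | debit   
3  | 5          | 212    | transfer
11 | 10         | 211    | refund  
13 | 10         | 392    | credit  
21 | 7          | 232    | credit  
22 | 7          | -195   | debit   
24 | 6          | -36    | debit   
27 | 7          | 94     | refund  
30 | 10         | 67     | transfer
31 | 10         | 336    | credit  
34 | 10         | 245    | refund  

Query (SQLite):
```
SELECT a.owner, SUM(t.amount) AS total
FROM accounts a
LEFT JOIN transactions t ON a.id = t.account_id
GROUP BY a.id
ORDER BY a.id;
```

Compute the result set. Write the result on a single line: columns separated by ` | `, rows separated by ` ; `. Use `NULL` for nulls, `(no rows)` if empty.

Tara | 212 ; Tara | -36 ; Eve | 329 ; Bob | 1251

LEFT JOIN keeps every accounts row; unmatched ones get NULL for transactions columns.
Group by accounts.id and compute SUM(t.amount). SUM over an all-NULL group is NULL.
  5: ids {3} → SUM(t.amount)=212
  6: ids {24} → SUM(t.amount)=-36
  7: ids {1, 21, 22, 27} → SUM(t.amount)=329
  10: ids {11, 13, 30, 31, 34} → SUM(t.amount)=1251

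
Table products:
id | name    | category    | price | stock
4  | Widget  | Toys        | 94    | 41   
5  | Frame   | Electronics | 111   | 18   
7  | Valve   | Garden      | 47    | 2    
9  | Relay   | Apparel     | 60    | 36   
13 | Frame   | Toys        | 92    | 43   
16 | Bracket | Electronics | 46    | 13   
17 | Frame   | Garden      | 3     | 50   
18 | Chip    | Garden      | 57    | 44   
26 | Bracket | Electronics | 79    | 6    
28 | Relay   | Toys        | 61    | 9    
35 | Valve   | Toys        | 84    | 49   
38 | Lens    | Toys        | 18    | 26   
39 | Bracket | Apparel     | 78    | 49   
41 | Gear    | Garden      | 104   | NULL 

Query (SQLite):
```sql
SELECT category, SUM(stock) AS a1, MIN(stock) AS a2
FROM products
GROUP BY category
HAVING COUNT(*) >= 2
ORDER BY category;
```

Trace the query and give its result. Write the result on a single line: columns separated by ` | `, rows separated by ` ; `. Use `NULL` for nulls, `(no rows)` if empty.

Apparel | 85 | 36 ; Electronics | 37 | 6 ; Garden | 96 | 2 ; Toys | 168 | 9

Group products by category.
Per group compute: SUM(stock), MIN(stock).
HAVING: drop groups with fewer than 2 rows.
  Apparel: ids {9, 39} → SUM(stock)=85, MIN(stock)=36
  Electronics: ids {5, 16, 26} → SUM(stock)=37, MIN(stock)=6
  Garden: ids {7, 17, 18, 41} → SUM(stock)=96, MIN(stock)=2
  Toys: ids {4, 13, 28, 35, 38} → SUM(stock)=168, MIN(stock)=9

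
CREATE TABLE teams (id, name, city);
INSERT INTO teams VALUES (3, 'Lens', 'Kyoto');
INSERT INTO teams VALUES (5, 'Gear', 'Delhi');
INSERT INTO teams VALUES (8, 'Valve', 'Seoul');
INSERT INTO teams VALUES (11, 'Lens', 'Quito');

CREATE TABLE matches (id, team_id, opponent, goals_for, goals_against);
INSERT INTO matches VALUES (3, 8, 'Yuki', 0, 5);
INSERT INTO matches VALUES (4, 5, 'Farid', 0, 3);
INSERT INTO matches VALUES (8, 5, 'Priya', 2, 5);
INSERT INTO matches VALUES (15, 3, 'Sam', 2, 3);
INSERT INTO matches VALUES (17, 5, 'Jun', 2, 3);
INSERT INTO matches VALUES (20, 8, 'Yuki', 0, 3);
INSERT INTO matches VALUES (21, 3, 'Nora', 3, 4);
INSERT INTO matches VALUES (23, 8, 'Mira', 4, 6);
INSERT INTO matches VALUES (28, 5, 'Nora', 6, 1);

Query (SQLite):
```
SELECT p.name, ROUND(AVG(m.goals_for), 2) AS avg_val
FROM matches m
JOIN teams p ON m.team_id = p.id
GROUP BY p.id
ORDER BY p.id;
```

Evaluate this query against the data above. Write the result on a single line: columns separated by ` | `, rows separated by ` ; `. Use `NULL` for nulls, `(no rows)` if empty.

Join each matches row to its teams via team_id.
Group joined rows by teams.id; compute ROUND(AVG(m.goals_for), 2) per group.
  3: ids {15, 21} → ROUND(AVG(m.goals_for), 2)=2.5
  5: ids {4, 8, 17, 28} → ROUND(AVG(m.goals_for), 2)=2.5
  8: ids {3, 20, 23} → ROUND(AVG(m.goals_for), 2)=1.33

Lens | 2.5 ; Gear | 2.5 ; Valve | 1.33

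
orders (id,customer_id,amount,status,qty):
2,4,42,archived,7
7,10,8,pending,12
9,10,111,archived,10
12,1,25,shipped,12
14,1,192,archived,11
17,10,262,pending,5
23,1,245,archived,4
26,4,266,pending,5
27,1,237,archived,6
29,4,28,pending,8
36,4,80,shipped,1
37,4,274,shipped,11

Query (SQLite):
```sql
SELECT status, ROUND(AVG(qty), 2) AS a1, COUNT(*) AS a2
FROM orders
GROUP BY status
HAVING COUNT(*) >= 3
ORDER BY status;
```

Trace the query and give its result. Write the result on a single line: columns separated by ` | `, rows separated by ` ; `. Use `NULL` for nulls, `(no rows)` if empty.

Group orders by status.
Per group compute: ROUND(AVG(qty), 2), COUNT(*).
HAVING: drop groups with fewer than 3 rows.
  archived: ids {2, 9, 14, 23, 27} → ROUND(AVG(qty), 2)=7.6, COUNT(*)=5
  pending: ids {7, 17, 26, 29} → ROUND(AVG(qty), 2)=7.5, COUNT(*)=4
  shipped: ids {12, 36, 37} → ROUND(AVG(qty), 2)=8, COUNT(*)=3

archived | 7.6 | 5 ; pending | 7.5 | 4 ; shipped | 8 | 3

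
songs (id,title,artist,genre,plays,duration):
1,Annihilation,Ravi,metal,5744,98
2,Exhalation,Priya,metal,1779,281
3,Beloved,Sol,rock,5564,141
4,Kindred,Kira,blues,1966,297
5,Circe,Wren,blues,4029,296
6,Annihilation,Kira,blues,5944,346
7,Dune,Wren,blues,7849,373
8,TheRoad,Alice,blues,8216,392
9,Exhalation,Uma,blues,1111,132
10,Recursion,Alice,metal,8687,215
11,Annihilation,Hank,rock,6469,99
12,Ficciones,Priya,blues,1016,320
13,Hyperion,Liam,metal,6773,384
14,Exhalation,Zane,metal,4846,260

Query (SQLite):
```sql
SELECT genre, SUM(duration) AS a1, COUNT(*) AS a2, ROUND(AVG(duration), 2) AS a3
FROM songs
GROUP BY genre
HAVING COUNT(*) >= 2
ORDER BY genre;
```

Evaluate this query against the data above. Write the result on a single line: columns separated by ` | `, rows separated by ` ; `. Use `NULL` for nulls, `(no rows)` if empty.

blues | 2156 | 7 | 308 ; metal | 1238 | 5 | 247.6 ; rock | 240 | 2 | 120

Group songs by genre.
Per group compute: SUM(duration), COUNT(*), ROUND(AVG(duration), 2).
HAVING: drop groups with fewer than 2 rows.
  blues: ids {4, 5, 6, 7, 8, 9, 12} → SUM(duration)=2156, COUNT(*)=7, ROUND(AVG(duration), 2)=308
  metal: ids {1, 2, 10, 13, 14} → SUM(duration)=1238, COUNT(*)=5, ROUND(AVG(duration), 2)=247.6
  rock: ids {3, 11} → SUM(duration)=240, COUNT(*)=2, ROUND(AVG(duration), 2)=120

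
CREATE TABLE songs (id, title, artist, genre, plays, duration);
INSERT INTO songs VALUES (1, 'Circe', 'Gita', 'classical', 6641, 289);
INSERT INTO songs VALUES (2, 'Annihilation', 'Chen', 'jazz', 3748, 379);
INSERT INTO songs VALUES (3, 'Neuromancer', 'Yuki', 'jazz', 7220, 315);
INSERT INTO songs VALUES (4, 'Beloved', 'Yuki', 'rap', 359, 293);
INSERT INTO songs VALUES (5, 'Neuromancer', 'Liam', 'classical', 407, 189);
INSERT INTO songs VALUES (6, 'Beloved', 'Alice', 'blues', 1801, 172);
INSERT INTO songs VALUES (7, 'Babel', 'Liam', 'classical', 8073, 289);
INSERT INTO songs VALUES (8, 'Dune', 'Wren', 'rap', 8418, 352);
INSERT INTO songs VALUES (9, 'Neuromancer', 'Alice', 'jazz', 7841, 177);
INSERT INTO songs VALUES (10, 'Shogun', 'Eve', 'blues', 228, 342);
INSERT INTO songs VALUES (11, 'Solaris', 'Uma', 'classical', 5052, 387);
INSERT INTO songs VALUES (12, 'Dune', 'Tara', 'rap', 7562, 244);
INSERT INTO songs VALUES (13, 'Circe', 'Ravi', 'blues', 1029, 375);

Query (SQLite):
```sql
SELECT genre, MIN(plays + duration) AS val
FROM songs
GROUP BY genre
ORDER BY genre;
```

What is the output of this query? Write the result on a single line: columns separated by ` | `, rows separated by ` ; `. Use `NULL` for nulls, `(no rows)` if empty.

blues | 570 ; classical | 596 ; jazz | 4127 ; rap | 652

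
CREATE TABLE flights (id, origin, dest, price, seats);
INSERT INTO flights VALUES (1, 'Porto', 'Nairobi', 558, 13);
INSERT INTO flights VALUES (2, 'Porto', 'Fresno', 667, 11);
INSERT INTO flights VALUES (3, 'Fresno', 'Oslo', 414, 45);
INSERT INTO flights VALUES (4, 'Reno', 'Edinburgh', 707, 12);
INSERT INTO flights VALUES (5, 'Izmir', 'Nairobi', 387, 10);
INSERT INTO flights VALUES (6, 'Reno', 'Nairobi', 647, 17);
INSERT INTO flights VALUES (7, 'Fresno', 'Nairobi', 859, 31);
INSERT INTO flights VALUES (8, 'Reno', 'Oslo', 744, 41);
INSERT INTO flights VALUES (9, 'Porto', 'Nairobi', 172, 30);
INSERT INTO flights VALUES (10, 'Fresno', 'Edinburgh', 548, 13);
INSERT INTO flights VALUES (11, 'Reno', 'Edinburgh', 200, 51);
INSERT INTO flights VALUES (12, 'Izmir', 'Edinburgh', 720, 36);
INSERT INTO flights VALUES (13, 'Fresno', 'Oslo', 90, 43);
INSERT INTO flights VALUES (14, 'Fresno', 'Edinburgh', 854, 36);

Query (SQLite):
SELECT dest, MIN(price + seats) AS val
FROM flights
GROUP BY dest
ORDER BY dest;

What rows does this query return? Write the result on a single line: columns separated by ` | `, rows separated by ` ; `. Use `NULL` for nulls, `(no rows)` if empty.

Edinburgh | 251 ; Fresno | 678 ; Nairobi | 202 ; Oslo | 133

For each row compute price + seats.
Group by dest; take MIN of the expression per group.
  Edinburgh: ids {4, 10, 11, 12, 14} → MIN(price + seats)=251
  Fresno: ids {2} → MIN(price + seats)=678
  Nairobi: ids {1, 5, 6, 7, 9} → MIN(price + seats)=202
  Oslo: ids {3, 8, 13} → MIN(price + seats)=133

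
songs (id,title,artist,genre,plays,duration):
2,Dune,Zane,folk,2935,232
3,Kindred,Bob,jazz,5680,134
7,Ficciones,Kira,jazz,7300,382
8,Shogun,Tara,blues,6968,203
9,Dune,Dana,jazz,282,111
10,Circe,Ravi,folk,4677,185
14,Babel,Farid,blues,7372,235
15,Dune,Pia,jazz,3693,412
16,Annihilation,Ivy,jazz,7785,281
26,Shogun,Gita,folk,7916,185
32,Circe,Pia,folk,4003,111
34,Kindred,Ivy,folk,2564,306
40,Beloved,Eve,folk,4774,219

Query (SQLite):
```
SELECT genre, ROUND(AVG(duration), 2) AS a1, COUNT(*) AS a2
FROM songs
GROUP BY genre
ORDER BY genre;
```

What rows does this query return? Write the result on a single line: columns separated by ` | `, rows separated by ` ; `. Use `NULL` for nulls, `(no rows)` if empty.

Group songs by genre.
Per group compute: ROUND(AVG(duration), 2), COUNT(*).
  blues: ids {8, 14} → ROUND(AVG(duration), 2)=219, COUNT(*)=2
  folk: ids {2, 10, 26, 32, 34, 40} → ROUND(AVG(duration), 2)=206.33, COUNT(*)=6
  jazz: ids {3, 7, 9, 15, 16} → ROUND(AVG(duration), 2)=264, COUNT(*)=5

blues | 219 | 2 ; folk | 206.33 | 6 ; jazz | 264 | 5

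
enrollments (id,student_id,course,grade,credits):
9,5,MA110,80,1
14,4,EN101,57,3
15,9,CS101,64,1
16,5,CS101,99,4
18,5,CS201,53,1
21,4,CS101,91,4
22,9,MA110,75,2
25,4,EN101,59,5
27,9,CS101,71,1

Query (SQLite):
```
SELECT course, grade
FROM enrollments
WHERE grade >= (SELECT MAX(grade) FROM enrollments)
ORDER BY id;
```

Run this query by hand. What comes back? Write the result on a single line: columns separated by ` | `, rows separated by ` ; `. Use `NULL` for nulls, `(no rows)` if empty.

Scalar subquery: MAX(grade) over all enrollments rows = 99.
Keep rows where grade >= that value.

CS101 | 99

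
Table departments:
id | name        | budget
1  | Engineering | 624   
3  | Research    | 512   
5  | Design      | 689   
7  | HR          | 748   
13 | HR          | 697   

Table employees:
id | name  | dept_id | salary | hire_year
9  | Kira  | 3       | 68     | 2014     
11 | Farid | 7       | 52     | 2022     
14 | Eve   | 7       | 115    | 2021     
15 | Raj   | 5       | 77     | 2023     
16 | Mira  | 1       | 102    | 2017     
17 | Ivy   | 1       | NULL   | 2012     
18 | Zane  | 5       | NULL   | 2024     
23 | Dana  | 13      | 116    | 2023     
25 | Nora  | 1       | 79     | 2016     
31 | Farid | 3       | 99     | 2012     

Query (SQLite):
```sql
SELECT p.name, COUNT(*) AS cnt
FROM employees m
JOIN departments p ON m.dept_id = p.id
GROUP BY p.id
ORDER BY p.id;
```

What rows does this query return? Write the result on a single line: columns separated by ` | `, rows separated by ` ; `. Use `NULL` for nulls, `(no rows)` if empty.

Engineering | 3 ; Research | 2 ; Design | 2 ; HR | 2 ; HR | 1

Join each employees row to its departments via dept_id.
Group joined rows by departments.id; compute COUNT(*) per group.
  1: ids {16, 17, 25} → COUNT(*)=3
  3: ids {9, 31} → COUNT(*)=2
  5: ids {15, 18} → COUNT(*)=2
  7: ids {11, 14} → COUNT(*)=2
  13: ids {23} → COUNT(*)=1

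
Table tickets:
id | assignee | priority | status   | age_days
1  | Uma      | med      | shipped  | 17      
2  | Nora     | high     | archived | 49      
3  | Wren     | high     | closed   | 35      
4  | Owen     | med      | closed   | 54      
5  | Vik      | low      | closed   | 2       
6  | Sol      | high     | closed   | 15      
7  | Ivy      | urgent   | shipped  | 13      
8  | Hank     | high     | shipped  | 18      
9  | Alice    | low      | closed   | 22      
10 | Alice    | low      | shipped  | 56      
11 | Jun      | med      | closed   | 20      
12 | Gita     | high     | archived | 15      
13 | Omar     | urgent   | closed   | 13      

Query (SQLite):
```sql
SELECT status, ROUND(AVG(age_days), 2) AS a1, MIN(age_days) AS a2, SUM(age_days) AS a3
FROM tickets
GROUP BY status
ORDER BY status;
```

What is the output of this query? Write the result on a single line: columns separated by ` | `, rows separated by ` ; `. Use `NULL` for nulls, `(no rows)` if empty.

archived | 32 | 15 | 64 ; closed | 23 | 2 | 161 ; shipped | 26 | 13 | 104

Group tickets by status.
Per group compute: ROUND(AVG(age_days), 2), MIN(age_days), SUM(age_days).
  archived: ids {2, 12} → ROUND(AVG(age_days), 2)=32, MIN(age_days)=15, SUM(age_days)=64
  closed: ids {3, 4, 5, 6, 9, 11, 13} → ROUND(AVG(age_days), 2)=23, MIN(age_days)=2, SUM(age_days)=161
  shipped: ids {1, 7, 8, 10} → ROUND(AVG(age_days), 2)=26, MIN(age_days)=13, SUM(age_days)=104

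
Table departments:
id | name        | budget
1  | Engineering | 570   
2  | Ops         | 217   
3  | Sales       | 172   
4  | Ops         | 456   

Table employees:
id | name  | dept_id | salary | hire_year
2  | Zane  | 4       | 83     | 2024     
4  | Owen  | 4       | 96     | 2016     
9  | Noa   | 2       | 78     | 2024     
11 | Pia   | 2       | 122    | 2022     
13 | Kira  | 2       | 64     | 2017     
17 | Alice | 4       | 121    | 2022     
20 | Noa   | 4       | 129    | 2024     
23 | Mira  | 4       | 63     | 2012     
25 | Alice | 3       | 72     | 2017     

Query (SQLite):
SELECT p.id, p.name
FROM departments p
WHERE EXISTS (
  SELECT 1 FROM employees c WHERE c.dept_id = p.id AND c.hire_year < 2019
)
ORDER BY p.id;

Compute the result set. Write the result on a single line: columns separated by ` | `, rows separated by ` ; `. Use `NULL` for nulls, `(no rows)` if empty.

2 | Ops ; 3 | Sales ; 4 | Ops

For each departments row, check whether any employees with matching dept_id has hire_year < 2019.
Keep rows where that is true.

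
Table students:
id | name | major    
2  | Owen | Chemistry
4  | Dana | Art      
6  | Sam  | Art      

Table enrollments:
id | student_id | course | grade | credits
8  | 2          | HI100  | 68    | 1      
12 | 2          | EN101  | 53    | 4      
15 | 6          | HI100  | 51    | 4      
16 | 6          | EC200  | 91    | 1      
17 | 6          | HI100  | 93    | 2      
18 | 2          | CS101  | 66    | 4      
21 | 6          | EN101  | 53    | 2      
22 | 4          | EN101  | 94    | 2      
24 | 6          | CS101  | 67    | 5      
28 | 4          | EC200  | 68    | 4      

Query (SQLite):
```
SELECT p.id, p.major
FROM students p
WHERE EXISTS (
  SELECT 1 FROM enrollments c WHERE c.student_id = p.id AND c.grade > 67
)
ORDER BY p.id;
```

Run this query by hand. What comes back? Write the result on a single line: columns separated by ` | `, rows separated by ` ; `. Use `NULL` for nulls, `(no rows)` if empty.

For each students row, check whether any enrollments with matching student_id has grade > 67.
Keep rows where that is true.

2 | Chemistry ; 4 | Art ; 6 | Art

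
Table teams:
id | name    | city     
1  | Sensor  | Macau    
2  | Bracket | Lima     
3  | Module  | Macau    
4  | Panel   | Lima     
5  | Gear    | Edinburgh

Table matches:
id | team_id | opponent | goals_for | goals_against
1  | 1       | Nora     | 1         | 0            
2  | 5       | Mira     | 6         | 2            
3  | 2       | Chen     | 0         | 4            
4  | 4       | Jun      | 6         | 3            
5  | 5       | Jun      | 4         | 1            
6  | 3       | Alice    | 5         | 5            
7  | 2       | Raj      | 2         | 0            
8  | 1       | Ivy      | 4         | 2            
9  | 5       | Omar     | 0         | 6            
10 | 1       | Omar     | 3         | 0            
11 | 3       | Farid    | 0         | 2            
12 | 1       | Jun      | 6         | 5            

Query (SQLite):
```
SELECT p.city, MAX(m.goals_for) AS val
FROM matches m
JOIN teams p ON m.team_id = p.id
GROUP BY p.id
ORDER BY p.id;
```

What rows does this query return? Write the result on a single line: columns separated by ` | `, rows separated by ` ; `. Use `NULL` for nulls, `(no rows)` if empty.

Join each matches row to its teams via team_id.
Group joined rows by teams.id; compute MAX(m.goals_for) per group.
  1: ids {1, 8, 10, 12} → MAX(m.goals_for)=6
  2: ids {3, 7} → MAX(m.goals_for)=2
  3: ids {6, 11} → MAX(m.goals_for)=5
  4: ids {4} → MAX(m.goals_for)=6
  5: ids {2, 5, 9} → MAX(m.goals_for)=6

Macau | 6 ; Lima | 2 ; Macau | 5 ; Lima | 6 ; Edinburgh | 6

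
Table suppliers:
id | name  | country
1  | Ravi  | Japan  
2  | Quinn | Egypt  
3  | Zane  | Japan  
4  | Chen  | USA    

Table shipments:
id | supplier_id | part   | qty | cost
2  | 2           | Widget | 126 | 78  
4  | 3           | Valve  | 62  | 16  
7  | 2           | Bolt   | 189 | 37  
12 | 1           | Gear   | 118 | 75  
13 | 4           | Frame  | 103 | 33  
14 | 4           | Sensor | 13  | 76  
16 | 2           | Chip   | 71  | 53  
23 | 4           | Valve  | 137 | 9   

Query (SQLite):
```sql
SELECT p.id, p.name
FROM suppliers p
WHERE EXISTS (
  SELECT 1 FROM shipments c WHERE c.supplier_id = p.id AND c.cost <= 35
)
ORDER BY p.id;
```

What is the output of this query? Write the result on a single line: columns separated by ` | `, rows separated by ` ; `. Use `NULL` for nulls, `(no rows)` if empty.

3 | Zane ; 4 | Chen

For each suppliers row, check whether any shipments with matching supplier_id has cost <= 35.
Keep rows where that is true.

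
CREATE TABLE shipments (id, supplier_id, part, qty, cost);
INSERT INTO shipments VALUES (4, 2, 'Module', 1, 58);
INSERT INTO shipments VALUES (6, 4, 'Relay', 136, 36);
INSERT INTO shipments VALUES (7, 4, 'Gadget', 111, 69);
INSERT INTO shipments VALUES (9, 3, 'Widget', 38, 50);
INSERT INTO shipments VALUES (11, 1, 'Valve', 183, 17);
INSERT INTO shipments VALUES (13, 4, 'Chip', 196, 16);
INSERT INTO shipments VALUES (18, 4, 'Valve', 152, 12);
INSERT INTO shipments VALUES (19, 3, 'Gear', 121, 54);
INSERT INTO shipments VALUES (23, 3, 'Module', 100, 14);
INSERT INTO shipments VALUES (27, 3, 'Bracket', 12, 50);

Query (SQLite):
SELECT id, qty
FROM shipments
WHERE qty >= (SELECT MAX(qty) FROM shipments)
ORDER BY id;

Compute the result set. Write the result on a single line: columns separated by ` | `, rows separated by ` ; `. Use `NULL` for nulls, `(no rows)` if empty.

13 | 196

Scalar subquery: MAX(qty) over all shipments rows = 196.
Keep rows where qty >= that value.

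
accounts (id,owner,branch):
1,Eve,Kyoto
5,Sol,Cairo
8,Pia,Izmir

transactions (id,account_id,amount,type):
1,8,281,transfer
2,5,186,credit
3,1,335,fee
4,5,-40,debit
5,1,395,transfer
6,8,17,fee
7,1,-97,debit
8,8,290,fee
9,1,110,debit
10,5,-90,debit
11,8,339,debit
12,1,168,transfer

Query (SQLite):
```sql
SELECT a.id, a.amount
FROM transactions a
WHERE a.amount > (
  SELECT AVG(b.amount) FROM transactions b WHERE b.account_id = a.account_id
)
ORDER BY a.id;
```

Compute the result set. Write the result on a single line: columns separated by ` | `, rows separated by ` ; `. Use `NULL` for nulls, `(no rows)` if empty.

1 | 281 ; 2 | 186 ; 3 | 335 ; 5 | 395 ; 8 | 290 ; 11 | 339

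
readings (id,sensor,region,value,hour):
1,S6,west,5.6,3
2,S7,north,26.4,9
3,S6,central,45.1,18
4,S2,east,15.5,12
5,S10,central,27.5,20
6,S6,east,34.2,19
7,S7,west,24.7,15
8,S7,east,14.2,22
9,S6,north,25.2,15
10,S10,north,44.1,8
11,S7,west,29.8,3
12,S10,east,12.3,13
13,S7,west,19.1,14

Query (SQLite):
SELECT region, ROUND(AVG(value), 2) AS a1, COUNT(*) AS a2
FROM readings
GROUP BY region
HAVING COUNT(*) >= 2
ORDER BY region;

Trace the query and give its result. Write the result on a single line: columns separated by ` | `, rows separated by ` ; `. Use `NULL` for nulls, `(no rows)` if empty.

Group readings by region.
Per group compute: ROUND(AVG(value), 2), COUNT(*).
HAVING: drop groups with fewer than 2 rows.
  central: ids {3, 5} → ROUND(AVG(value), 2)=36.3, COUNT(*)=2
  east: ids {4, 6, 8, 12} → ROUND(AVG(value), 2)=19.05, COUNT(*)=4
  north: ids {2, 9, 10} → ROUND(AVG(value), 2)=31.9, COUNT(*)=3
  west: ids {1, 7, 11, 13} → ROUND(AVG(value), 2)=19.8, COUNT(*)=4

central | 36.3 | 2 ; east | 19.05 | 4 ; north | 31.9 | 3 ; west | 19.8 | 4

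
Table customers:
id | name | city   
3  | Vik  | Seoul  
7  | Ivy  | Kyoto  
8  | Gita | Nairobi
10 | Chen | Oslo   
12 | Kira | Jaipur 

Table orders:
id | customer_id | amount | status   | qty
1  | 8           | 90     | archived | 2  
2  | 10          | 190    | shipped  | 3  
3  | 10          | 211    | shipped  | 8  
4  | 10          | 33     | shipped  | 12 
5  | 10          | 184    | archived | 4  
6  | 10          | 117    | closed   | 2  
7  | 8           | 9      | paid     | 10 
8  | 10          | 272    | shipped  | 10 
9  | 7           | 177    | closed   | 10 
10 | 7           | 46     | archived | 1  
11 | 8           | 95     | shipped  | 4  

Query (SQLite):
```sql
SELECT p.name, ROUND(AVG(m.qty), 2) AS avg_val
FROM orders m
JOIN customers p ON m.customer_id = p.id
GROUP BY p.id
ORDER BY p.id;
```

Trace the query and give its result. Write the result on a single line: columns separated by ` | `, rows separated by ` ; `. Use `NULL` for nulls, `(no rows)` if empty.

Join each orders row to its customers via customer_id.
Group joined rows by customers.id; compute ROUND(AVG(m.qty), 2) per group.
  7: ids {9, 10} → ROUND(AVG(m.qty), 2)=5.5
  8: ids {1, 7, 11} → ROUND(AVG(m.qty), 2)=5.33
  10: ids {2, 3, 4, 5, 6, 8} → ROUND(AVG(m.qty), 2)=6.5

Ivy | 5.5 ; Gita | 5.33 ; Chen | 6.5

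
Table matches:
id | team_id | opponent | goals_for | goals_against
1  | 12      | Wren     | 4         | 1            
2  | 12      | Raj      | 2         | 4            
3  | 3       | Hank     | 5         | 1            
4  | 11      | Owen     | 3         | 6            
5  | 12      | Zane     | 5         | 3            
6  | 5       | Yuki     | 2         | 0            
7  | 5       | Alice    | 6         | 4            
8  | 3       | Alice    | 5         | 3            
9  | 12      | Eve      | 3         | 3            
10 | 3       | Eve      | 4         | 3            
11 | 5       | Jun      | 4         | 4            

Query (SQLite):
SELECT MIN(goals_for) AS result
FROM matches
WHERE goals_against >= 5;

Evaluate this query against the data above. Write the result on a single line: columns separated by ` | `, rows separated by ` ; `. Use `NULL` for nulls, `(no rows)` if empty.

3

Rows where goals_against >= 5 → goals_for values: [3].
MIN of non-NULL values = 3.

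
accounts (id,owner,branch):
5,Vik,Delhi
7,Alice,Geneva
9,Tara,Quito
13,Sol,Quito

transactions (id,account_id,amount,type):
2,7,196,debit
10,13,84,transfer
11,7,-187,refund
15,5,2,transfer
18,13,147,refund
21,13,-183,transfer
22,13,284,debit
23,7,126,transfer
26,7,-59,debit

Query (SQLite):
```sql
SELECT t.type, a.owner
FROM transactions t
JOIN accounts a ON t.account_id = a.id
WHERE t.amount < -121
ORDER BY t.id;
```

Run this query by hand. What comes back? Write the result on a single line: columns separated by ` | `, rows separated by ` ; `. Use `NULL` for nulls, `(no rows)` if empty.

Each transactions row matches the accounts row where account_id = accounts.id.
Then keep rows with t.amount < -121.

refund | Alice ; transfer | Sol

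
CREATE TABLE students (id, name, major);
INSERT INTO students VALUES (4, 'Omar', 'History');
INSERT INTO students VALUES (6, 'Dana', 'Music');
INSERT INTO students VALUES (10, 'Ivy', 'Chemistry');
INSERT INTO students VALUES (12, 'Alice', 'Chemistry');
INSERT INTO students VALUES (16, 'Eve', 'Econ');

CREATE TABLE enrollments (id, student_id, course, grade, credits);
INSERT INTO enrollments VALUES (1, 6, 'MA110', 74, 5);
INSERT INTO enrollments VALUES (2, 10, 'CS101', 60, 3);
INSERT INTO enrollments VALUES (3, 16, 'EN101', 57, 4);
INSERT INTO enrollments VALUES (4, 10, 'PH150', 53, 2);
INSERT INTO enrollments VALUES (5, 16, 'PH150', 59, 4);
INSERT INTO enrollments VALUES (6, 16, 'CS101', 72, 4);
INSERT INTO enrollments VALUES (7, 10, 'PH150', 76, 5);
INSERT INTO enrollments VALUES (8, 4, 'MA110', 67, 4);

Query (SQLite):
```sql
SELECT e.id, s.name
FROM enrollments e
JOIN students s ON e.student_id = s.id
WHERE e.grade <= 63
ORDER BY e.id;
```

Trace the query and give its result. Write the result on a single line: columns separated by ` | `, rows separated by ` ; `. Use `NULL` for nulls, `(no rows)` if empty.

Each enrollments row matches the students row where student_id = students.id.
Then keep rows with e.grade <= 63.

2 | Ivy ; 3 | Eve ; 4 | Ivy ; 5 | Eve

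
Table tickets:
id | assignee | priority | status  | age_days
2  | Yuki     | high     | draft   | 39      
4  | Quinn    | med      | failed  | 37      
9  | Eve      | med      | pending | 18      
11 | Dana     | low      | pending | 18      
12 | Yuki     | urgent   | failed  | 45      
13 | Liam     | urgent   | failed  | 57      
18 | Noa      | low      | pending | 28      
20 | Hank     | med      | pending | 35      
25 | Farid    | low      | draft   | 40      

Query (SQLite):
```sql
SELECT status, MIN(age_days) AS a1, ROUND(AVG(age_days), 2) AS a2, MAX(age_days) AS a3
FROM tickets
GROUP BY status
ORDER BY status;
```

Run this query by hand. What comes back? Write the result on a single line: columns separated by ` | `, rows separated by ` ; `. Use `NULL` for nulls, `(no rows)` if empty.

Group tickets by status.
Per group compute: MIN(age_days), ROUND(AVG(age_days), 2), MAX(age_days).
  draft: ids {2, 25} → MIN(age_days)=39, ROUND(AVG(age_days), 2)=39.5, MAX(age_days)=40
  failed: ids {4, 12, 13} → MIN(age_days)=37, ROUND(AVG(age_days), 2)=46.33, MAX(age_days)=57
  pending: ids {9, 11, 18, 20} → MIN(age_days)=18, ROUND(AVG(age_days), 2)=24.75, MAX(age_days)=35

draft | 39 | 39.5 | 40 ; failed | 37 | 46.33 | 57 ; pending | 18 | 24.75 | 35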